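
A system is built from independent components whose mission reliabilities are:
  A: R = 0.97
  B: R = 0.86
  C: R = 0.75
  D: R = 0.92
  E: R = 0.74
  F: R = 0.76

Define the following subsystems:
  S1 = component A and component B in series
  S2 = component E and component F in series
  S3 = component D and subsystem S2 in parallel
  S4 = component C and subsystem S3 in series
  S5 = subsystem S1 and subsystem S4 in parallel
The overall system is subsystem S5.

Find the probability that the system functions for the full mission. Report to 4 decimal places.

0.9542

Series (A and B): 0.970000 × 0.860000 = 0.834200
Series (E and F): 0.740000 × 0.760000 = 0.562400
Parallel (D and [0.562400]): 1 − (1 − 0.920000)(1 − 0.562400) = 0.964992
Series (C and [0.964992]): 0.750000 × 0.964992 = 0.723744
Parallel ([0.834200] and [0.723744]): 1 − (1 − 0.834200)(1 − 0.723744) = 0.9542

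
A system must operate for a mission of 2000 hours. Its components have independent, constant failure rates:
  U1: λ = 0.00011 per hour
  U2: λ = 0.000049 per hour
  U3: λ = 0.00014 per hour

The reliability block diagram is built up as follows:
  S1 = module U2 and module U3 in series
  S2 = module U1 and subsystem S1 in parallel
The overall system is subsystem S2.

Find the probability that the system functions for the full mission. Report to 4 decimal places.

0.9378

R(U1) = exp(−0.00011 × 2000) = 0.802519
R(U2) = exp(−0.000049 × 2000) = 0.906649
R(U3) = exp(−0.00014 × 2000) = 0.755784
Series (U2 and U3): 0.906649 × 0.755784 = 0.685231
Parallel (U1 and [0.685231]): 1 − (1 − 0.802519)(1 − 0.685231) = 0.9378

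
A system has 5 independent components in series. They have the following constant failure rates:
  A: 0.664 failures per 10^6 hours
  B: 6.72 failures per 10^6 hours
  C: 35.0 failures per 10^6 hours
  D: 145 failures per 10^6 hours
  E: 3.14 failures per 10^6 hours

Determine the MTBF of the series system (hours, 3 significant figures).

Series of exponential components: λ_sys = Σ λ_i
λ_sys = 0.000000664 + 0.00000672 + 0.0000350 + 0.000145 + 0.00000314 = 1.9052e-04 /h
MTBF = 1 / λ_sys = 5250 h

5250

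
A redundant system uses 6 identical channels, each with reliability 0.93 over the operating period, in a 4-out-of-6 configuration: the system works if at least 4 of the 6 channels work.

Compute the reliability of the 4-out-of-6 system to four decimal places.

R = Σ_{i=4}^{6} C(6,i) p^i (1−p)^{6−i} with p = 0.93
C(6,4)·0.93^4·0.07^2 = 0.054982
C(6,5)·0.93^5·0.07^1 = 0.292189
C(6,6)·0.93^6·0.07^0 = 0.646990
Sum = 0.9942

0.9942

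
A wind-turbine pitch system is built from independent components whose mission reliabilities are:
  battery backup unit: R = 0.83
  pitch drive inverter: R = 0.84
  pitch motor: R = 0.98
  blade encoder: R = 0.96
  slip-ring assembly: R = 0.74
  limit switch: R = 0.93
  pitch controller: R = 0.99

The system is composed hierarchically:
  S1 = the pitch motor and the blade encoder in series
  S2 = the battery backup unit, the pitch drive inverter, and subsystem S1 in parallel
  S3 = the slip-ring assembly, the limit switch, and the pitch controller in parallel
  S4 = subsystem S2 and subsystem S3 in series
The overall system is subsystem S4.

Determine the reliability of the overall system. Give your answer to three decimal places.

Series (pitch motor and blade encoder): 0.98000 × 0.96000 = 0.94080
Parallel (battery backup unit, pitch drive inverter, and [0.94080]): 1 − (1 − 0.83000)(1 − 0.84000)(1 − 0.94080) = 0.99839
Parallel (slip-ring assembly, limit switch, and pitch controller): 1 − (1 − 0.74000)(1 − 0.93000)(1 − 0.99000) = 0.99982
Series ([0.99839] and [0.99982]): 0.99839 × 0.99982 = 0.998

0.998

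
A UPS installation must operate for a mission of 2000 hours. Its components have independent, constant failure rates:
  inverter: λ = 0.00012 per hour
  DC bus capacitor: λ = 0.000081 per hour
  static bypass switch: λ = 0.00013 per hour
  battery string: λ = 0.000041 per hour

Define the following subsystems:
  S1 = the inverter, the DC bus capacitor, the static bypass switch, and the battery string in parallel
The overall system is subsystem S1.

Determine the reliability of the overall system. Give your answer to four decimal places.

R(inverter) = exp(−0.00012 × 2000) = 0.786628
R(DC bus capacitor) = exp(−0.000081 × 2000) = 0.850441
R(static bypass switch) = exp(−0.00013 × 2000) = 0.771052
R(battery string) = exp(−0.000041 × 2000) = 0.921272
Parallel (inverter, DC bus capacitor, static bypass switch, and battery string): 1 − (1 − 0.786628)(1 − 0.850441)(1 − 0.771052)(1 − 0.921272) = 0.9994

0.9994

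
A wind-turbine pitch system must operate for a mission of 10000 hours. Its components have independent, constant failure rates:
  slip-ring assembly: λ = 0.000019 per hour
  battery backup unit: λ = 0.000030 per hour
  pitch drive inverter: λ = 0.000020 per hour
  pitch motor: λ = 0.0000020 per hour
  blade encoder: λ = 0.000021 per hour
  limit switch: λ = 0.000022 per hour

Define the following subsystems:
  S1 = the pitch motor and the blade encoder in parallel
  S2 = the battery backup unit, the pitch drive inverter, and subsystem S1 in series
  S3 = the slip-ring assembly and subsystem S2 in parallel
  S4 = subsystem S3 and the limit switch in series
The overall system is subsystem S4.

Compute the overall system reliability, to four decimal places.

R(slip-ring assembly) = exp(−0.000019 × 10000) = 0.826959
R(battery backup unit) = exp(−0.000030 × 10000) = 0.740818
R(pitch drive inverter) = exp(−0.000020 × 10000) = 0.818731
R(pitch motor) = exp(−0.0000020 × 10000) = 0.980199
R(blade encoder) = exp(−0.000021 × 10000) = 0.810584
R(limit switch) = exp(−0.000022 × 10000) = 0.802519
Parallel (pitch motor and blade encoder): 1 − (1 − 0.980199)(1 − 0.810584) = 0.996249
Series (battery backup unit, pitch drive inverter, and [0.996249]): 0.740818 × 0.818731 × 0.996249 = 0.604256
Parallel (slip-ring assembly and [0.604256]): 1 − (1 − 0.826959)(1 − 0.604256) = 0.931520
Series ([0.931520] and limit switch): 0.931520 × 0.802519 = 0.7476

0.7476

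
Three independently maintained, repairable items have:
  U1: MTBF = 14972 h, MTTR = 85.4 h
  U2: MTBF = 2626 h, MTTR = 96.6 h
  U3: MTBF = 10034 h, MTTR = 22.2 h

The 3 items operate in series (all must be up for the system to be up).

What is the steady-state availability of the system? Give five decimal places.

A(U1) = MTBF/(MTBF+MTTR) = 14972/(14972+85.4) = 0.994328
A(U2) = MTBF/(MTBF+MTTR) = 2626/(2626+96.6) = 0.964519
A(U3) = MTBF/(MTBF+MTTR) = 10034/(10034+22.2) = 0.997792
Series availability: 0.994328 × 0.964519 × 0.997792 = 0.95693

0.95693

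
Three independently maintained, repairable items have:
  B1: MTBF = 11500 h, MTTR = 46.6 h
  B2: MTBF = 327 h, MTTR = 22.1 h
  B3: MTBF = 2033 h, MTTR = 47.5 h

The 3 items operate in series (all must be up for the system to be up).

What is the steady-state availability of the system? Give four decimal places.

A(B1) = MTBF/(MTBF+MTTR) = 11500/(11500+46.6) = 0.995964
A(B2) = MTBF/(MTBF+MTTR) = 327/(327+22.1) = 0.936694
A(B3) = MTBF/(MTBF+MTTR) = 2033/(2033+47.5) = 0.977169
Series availability: 0.995964 × 0.936694 × 0.977169 = 0.9116

0.9116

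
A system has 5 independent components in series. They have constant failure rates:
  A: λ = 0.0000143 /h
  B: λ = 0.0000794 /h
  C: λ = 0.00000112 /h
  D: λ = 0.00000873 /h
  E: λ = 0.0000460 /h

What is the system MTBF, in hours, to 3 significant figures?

Series of exponential components: λ_sys = Σ λ_i
λ_sys = 0.0000143 + 0.0000794 + 0.00000112 + 0.00000873 + 0.0000460 = 1.4955e-04 /h
MTBF = 1 / λ_sys = 6690 h

6690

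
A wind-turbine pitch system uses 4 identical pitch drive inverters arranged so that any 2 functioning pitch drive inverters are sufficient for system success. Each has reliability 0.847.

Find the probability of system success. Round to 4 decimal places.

0.9873

R = Σ_{i=2}^{4} C(4,i) p^i (1−p)^{4−i} with p = 0.847
C(4,2)·0.847^2·0.153^2 = 0.100763
C(4,3)·0.847^3·0.153^1 = 0.371879
C(4,4)·0.847^4·0.153^0 = 0.514676
Sum = 0.9873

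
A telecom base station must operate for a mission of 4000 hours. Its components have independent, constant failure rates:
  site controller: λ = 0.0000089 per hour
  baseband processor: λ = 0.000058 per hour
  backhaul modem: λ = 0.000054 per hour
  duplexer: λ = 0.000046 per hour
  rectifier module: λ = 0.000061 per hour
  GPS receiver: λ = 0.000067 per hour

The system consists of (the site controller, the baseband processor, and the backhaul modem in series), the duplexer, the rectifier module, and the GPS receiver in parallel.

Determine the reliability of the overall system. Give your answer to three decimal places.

R(site controller) = exp(−0.0000089 × 4000) = 0.96503
R(baseband processor) = exp(−0.000058 × 4000) = 0.79295
R(backhaul modem) = exp(−0.000054 × 4000) = 0.80574
R(duplexer) = exp(−0.000046 × 4000) = 0.83194
R(rectifier module) = exp(−0.000061 × 4000) = 0.78349
R(GPS receiver) = exp(−0.000067 × 4000) = 0.76491
Series (site controller, baseband processor, and backhaul modem): 0.96503 × 0.79295 × 0.80574 = 0.61657
Parallel ([0.61657], duplexer, rectifier module, and GPS receiver): 1 − (1 − 0.61657)(1 − 0.83194)(1 − 0.78349)(1 − 0.76491) = 0.997

0.997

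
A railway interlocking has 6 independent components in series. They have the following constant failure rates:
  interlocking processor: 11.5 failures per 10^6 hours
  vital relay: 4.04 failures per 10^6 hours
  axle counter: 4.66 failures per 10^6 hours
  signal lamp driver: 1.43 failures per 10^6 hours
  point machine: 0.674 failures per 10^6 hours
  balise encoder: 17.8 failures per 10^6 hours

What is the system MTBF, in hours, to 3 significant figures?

Series of exponential components: λ_sys = Σ λ_i
λ_sys = 0.0000115 + 0.00000404 + 0.00000466 + 0.00000143 + 0.000000674 + 0.0000178 = 4.0104e-05 /h
MTBF = 1 / λ_sys = 24900 h

24900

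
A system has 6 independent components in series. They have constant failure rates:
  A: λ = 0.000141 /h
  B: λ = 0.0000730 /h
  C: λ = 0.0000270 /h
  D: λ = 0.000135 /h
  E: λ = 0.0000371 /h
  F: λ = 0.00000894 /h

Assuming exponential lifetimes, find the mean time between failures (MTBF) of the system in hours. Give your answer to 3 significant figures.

2370

Series of exponential components: λ_sys = Σ λ_i
λ_sys = 0.000141 + 0.0000730 + 0.0000270 + 0.000135 + 0.0000371 + 0.00000894 = 4.2204e-04 /h
MTBF = 1 / λ_sys = 2370 h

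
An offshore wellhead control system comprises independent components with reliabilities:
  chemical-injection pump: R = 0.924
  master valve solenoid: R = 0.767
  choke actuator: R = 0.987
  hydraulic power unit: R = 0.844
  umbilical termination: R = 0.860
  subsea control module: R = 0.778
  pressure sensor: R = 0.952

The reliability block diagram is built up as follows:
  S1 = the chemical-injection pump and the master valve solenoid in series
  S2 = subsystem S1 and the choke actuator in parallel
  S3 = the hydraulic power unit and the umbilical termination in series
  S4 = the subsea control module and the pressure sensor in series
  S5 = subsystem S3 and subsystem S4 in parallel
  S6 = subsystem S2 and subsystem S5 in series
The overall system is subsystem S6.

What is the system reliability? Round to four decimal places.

0.9254

Series (chemical-injection pump and master valve solenoid): 0.924000 × 0.767000 = 0.708708
Parallel ([0.708708] and choke actuator): 1 − (1 − 0.708708)(1 − 0.987000) = 0.996213
Series (hydraulic power unit and umbilical termination): 0.844000 × 0.860000 = 0.725840
Series (subsea control module and pressure sensor): 0.778000 × 0.952000 = 0.740656
Parallel ([0.725840] and [0.740656]): 1 − (1 − 0.725840)(1 − 0.740656) = 0.928898
Series ([0.996213] and [0.928898]): 0.996213 × 0.928898 = 0.9254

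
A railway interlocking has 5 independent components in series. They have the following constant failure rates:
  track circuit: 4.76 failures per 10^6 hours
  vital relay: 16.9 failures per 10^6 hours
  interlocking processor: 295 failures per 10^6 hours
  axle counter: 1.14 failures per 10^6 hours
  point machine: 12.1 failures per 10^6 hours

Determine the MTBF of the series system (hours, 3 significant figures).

3030

Series of exponential components: λ_sys = Σ λ_i
λ_sys = 0.00000476 + 0.0000169 + 0.000295 + 0.00000114 + 0.0000121 = 3.2990e-04 /h
MTBF = 1 / λ_sys = 3030 h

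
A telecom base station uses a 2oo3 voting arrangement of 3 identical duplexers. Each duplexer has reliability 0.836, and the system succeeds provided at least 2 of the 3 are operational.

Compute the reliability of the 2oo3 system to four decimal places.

R = Σ_{i=2}^{3} C(3,i) p^i (1−p)^{3−i} with p = 0.836
C(3,2)·0.836^2·0.164^1 = 0.343857
C(3,3)·0.836^3·0.164^0 = 0.584277
Sum = 0.9281

0.9281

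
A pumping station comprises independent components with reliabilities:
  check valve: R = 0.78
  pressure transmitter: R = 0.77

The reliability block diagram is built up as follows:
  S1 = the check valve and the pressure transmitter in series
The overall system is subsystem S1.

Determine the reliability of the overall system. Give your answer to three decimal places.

Series (check valve and pressure transmitter): 0.78000 × 0.77000 = 0.601

0.601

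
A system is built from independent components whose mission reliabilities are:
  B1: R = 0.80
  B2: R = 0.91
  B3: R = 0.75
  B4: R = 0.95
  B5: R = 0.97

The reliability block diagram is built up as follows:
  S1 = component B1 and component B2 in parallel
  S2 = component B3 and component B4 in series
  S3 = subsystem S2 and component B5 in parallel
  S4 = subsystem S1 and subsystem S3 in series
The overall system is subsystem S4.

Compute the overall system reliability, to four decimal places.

0.9735

Parallel (B1 and B2): 1 − (1 − 0.800000)(1 − 0.910000) = 0.982000
Series (B3 and B4): 0.750000 × 0.950000 = 0.712500
Parallel ([0.712500] and B5): 1 − (1 − 0.712500)(1 − 0.970000) = 0.991375
Series ([0.982000] and [0.991375]): 0.982000 × 0.991375 = 0.9735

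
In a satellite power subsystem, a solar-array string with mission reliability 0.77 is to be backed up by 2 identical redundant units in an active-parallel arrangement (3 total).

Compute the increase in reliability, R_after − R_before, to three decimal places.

R_before = 0.77
R_after = 1 − (1 − 0.77)^3 = 0.988
ΔR = 0.988 − 0.77 = 0.218

0.218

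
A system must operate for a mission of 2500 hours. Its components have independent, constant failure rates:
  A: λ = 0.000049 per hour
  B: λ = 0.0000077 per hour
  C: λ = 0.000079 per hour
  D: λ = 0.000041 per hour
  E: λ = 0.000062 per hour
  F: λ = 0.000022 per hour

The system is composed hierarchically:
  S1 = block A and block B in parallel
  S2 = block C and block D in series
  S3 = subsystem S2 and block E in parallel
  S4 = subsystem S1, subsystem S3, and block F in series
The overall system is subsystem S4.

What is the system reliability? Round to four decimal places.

R(A) = exp(−0.000049 × 2500) = 0.884706
R(B) = exp(−0.0000077 × 2500) = 0.980934
R(C) = exp(−0.000079 × 2500) = 0.820780
R(D) = exp(−0.000041 × 2500) = 0.902578
R(E) = exp(−0.000062 × 2500) = 0.856415
R(F) = exp(−0.000022 × 2500) = 0.946485
Parallel (A and B): 1 − (1 − 0.884706)(1 − 0.980934) = 0.997802
Series (C and D): 0.820780 × 0.902578 = 0.740818
Parallel ([0.740818] and E): 1 − (1 − 0.740818)(1 − 0.856415) = 0.962785
Series ([0.997802], [0.962785], and F): 0.997802 × 0.962785 × 0.946485 = 0.9093

0.9093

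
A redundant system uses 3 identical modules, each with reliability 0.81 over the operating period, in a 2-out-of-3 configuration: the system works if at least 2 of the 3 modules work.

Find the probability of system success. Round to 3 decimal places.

R = Σ_{i=2}^{3} C(3,i) p^i (1−p)^{3−i} with p = 0.81
C(3,2)·0.81^2·0.19^1 = 0.37398
C(3,3)·0.81^3·0.19^0 = 0.53144
Sum = 0.905

0.905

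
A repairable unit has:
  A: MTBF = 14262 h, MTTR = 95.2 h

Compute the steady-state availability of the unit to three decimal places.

0.993

A(A) = MTBF/(MTBF+MTTR) = 14262/(14262+95.2) = 0.993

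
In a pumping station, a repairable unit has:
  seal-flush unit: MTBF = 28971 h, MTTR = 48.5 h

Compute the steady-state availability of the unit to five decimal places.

0.99833

A(seal-flush unit) = MTBF/(MTBF+MTTR) = 28971/(28971+48.5) = 0.99833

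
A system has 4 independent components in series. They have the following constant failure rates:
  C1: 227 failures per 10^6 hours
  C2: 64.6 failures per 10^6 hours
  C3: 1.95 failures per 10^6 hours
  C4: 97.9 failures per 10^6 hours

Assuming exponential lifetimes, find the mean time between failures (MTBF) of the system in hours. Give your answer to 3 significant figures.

Series of exponential components: λ_sys = Σ λ_i
λ_sys = 0.000227 + 0.0000646 + 0.00000195 + 0.0000979 = 3.9145e-04 /h
MTBF = 1 / λ_sys = 2550 h

2550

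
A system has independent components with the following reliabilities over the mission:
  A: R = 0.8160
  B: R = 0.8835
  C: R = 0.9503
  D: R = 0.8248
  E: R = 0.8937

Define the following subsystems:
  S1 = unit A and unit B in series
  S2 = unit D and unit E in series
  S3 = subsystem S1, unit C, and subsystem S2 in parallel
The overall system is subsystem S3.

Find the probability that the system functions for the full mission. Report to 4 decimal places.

Series (A and B): 0.816000 × 0.883500 = 0.720936
Series (D and E): 0.824800 × 0.893700 = 0.737124
Parallel ([0.720936], C, and [0.737124]): 1 − (1 − 0.720936)(1 − 0.950300)(1 − 0.737124) = 0.9964

0.9964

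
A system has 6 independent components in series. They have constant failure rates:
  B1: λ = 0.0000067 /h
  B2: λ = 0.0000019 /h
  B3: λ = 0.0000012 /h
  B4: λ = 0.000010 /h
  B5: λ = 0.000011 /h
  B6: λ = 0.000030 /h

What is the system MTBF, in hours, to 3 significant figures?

16400

Series of exponential components: λ_sys = Σ λ_i
λ_sys = 0.0000067 + 0.0000019 + 0.0000012 + 0.000010 + 0.000011 + 0.000030 = 6.0800e-05 /h
MTBF = 1 / λ_sys = 16400 h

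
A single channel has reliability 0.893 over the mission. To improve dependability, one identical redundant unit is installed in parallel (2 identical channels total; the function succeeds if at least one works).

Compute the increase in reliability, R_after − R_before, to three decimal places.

R_before = 0.893
R_after = 1 − (1 − 0.893)^2 = 0.989
ΔR = 0.989 − 0.893 = 0.096

0.096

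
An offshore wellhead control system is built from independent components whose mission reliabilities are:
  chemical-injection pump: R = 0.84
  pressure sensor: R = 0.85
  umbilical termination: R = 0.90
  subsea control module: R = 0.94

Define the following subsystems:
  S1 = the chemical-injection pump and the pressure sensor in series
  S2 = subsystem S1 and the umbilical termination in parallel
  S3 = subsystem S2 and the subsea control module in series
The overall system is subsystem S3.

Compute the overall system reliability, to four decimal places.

0.9131

Series (chemical-injection pump and pressure sensor): 0.840000 × 0.850000 = 0.714000
Parallel ([0.714000] and umbilical termination): 1 − (1 − 0.714000)(1 − 0.900000) = 0.971400
Series ([0.971400] and subsea control module): 0.971400 × 0.940000 = 0.9131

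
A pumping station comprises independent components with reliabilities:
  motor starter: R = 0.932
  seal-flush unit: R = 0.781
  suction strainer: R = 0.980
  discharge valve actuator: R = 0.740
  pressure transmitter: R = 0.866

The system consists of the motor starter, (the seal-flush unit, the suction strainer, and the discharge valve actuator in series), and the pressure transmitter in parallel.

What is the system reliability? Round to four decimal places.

0.9960

Series (seal-flush unit, suction strainer, and discharge valve actuator): 0.781000 × 0.980000 × 0.740000 = 0.566381
Parallel (motor starter, [0.566381], and pressure transmitter): 1 − (1 − 0.932000)(1 − 0.566381)(1 − 0.866000) = 0.9960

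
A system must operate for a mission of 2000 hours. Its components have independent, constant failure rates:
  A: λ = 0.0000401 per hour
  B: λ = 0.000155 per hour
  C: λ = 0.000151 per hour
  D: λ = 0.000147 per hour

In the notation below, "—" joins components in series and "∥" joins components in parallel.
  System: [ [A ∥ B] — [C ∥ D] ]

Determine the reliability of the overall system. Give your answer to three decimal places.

R(A) = exp(−0.0000401 × 2000) = 0.92293
R(B) = exp(−0.000155 × 2000) = 0.73345
R(C) = exp(−0.000151 × 2000) = 0.73934
R(D) = exp(−0.000147 × 2000) = 0.74528
Parallel (A and B): 1 − (1 − 0.92293)(1 − 0.73345) = 0.97946
Parallel (C and D): 1 − (1 − 0.73934)(1 − 0.74528) = 0.93360
Series ([0.97946] and [0.93360]): 0.97946 × 0.93360 = 0.914

0.914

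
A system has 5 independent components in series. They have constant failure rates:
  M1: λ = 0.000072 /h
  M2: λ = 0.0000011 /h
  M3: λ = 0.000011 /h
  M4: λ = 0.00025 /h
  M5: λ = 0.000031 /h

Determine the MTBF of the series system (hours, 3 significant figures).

Series of exponential components: λ_sys = Σ λ_i
λ_sys = 0.000072 + 0.0000011 + 0.000011 + 0.00025 + 0.000031 = 3.6510e-04 /h
MTBF = 1 / λ_sys = 2740 h

2740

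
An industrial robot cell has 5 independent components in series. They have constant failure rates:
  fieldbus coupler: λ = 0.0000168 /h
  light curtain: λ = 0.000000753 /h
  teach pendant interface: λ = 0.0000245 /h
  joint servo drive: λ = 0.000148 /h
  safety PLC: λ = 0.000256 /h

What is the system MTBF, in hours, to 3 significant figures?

2240

Series of exponential components: λ_sys = Σ λ_i
λ_sys = 0.0000168 + 0.000000753 + 0.0000245 + 0.000148 + 0.000256 = 4.4605e-04 /h
MTBF = 1 / λ_sys = 2240 h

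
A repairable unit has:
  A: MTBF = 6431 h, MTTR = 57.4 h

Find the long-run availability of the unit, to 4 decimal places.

A(A) = MTBF/(MTBF+MTTR) = 6431/(6431+57.4) = 0.9912

0.9912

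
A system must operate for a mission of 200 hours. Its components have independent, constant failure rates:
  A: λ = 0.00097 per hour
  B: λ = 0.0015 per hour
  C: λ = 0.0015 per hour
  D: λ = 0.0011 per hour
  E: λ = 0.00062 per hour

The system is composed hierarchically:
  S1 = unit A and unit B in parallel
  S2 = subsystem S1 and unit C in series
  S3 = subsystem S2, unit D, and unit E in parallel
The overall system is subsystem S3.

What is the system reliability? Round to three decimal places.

0.993

R(A) = exp(−0.00097 × 200) = 0.82366
R(B) = exp(−0.0015 × 200) = 0.74082
R(C) = exp(−0.0015 × 200) = 0.74082
R(D) = exp(−0.0011 × 200) = 0.80252
R(E) = exp(−0.00062 × 200) = 0.88338
Parallel (A and B): 1 − (1 − 0.82366)(1 − 0.74082) = 0.95430
Series ([0.95430] and C): 0.95430 × 0.74082 = 0.70696
Parallel ([0.70696], D, and E): 1 − (1 − 0.70696)(1 − 0.80252)(1 − 0.88338) = 0.993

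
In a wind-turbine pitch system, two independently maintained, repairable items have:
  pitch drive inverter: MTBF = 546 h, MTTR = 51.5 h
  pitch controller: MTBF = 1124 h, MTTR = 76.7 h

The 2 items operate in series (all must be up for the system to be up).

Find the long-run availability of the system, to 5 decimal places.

0.85543

A(pitch drive inverter) = MTBF/(MTBF+MTTR) = 546/(546+51.5) = 0.913808
A(pitch controller) = MTBF/(MTBF+MTTR) = 1124/(1124+76.7) = 0.936121
Series availability: 0.913808 × 0.936121 = 0.85543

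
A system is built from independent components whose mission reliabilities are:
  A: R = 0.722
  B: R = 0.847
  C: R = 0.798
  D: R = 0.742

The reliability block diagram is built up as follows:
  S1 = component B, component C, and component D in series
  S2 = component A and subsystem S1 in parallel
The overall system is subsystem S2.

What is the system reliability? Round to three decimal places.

Series (B, C, and D): 0.84700 × 0.79800 × 0.74200 = 0.50152
Parallel (A and [0.50152]): 1 − (1 − 0.72200)(1 − 0.50152) = 0.861

0.861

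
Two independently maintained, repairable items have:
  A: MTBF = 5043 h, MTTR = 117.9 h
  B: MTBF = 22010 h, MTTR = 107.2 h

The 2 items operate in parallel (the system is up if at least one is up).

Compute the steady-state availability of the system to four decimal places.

0.9999

A(A) = MTBF/(MTBF+MTTR) = 5043/(5043+117.9) = 0.977155
A(B) = MTBF/(MTBF+MTTR) = 22010/(22010+107.2) = 0.995153
Parallel availability: 1 − (1 − 0.977155)(1 − 0.995153) = 0.9999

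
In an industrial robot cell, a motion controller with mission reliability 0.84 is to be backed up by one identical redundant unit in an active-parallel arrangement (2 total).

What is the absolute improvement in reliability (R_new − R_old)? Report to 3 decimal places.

0.134

R_before = 0.84
R_after = 1 − (1 − 0.84)^2 = 0.974
ΔR = 0.974 − 0.84 = 0.134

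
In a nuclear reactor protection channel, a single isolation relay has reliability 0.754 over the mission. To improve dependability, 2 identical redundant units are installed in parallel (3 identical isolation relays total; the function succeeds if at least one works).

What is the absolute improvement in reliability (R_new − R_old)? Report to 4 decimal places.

R_before = 0.754
R_after = 1 − (1 − 0.754)^3 = 0.9851
ΔR = 0.9851 − 0.754 = 0.2311

0.2311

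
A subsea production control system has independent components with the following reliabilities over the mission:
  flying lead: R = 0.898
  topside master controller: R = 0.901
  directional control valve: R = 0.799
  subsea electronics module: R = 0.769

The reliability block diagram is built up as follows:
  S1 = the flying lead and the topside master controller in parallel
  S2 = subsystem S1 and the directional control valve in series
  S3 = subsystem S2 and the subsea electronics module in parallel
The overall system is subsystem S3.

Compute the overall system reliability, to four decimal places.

0.9517

Parallel (flying lead and topside master controller): 1 − (1 − 0.898000)(1 − 0.901000) = 0.989902
Series ([0.989902] and directional control valve): 0.989902 × 0.799000 = 0.790932
Parallel ([0.790932] and subsea electronics module): 1 − (1 − 0.790932)(1 − 0.769000) = 0.9517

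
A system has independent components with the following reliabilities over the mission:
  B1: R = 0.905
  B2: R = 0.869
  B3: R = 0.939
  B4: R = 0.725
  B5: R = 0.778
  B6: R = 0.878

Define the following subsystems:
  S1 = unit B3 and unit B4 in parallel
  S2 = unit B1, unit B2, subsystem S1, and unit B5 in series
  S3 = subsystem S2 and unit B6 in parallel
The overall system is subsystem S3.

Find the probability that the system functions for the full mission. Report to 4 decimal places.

Parallel (B3 and B4): 1 − (1 − 0.939000)(1 − 0.725000) = 0.983225
Series (B1, B2, [0.983225], and B5): 0.905000 × 0.869000 × 0.983225 × 0.778000 = 0.601590
Parallel ([0.601590] and B6): 1 − (1 − 0.601590)(1 − 0.878000) = 0.9514

0.9514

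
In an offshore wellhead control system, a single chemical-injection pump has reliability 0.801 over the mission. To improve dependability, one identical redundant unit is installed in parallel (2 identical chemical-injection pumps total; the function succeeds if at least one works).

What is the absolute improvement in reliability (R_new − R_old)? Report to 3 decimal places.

0.159

R_before = 0.801
R_after = 1 − (1 − 0.801)^2 = 0.960
ΔR = 0.960 − 0.801 = 0.159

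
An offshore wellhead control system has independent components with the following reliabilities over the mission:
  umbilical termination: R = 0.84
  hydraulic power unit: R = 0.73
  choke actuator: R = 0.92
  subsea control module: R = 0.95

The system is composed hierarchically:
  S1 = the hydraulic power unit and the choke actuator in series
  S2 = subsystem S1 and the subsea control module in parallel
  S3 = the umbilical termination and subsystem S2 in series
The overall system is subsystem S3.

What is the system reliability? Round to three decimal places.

Series (hydraulic power unit and choke actuator): 0.73000 × 0.92000 = 0.67160
Parallel ([0.67160] and subsea control module): 1 − (1 − 0.67160)(1 − 0.95000) = 0.98358
Series (umbilical termination and [0.98358]): 0.84000 × 0.98358 = 0.826

0.826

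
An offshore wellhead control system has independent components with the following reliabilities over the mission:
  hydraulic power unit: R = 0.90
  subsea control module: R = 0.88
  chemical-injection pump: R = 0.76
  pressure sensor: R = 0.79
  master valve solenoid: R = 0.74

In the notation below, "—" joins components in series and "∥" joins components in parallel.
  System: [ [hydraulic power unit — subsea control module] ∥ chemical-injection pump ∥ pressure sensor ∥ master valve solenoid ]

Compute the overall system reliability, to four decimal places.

0.9973

Series (hydraulic power unit and subsea control module): 0.900000 × 0.880000 = 0.792000
Parallel ([0.792000], chemical-injection pump, pressure sensor, and master valve solenoid): 1 − (1 − 0.792000)(1 − 0.760000)(1 − 0.790000)(1 − 0.740000) = 0.9973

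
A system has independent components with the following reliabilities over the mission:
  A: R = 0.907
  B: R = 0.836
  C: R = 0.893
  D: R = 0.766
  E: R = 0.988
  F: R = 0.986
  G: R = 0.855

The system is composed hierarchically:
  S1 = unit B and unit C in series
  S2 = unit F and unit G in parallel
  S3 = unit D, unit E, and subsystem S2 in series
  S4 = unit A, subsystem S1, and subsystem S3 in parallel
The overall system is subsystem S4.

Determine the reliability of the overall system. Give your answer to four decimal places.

Series (B and C): 0.836000 × 0.893000 = 0.746548
Parallel (F and G): 1 − (1 − 0.986000)(1 − 0.855000) = 0.997970
Series (D, E, and [0.997970]): 0.766000 × 0.988000 × 0.997970 = 0.755272
Parallel (A, [0.746548], and [0.755272]): 1 − (1 − 0.907000)(1 − 0.746548)(1 − 0.755272) = 0.9942

0.9942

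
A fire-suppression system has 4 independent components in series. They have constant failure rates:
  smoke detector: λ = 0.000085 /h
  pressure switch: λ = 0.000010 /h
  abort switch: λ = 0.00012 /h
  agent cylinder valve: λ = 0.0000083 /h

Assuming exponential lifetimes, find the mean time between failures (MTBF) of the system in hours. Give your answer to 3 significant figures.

Series of exponential components: λ_sys = Σ λ_i
λ_sys = 0.000085 + 0.000010 + 0.00012 + 0.0000083 = 2.2330e-04 /h
MTBF = 1 / λ_sys = 4480 h

4480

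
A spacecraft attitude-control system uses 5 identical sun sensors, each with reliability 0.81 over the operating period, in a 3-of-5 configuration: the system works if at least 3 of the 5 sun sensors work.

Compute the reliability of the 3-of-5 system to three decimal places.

0.949

R = Σ_{i=3}^{5} C(5,i) p^i (1−p)^{5−i} with p = 0.81
C(5,3)·0.81^3·0.19^2 = 0.19185
C(5,4)·0.81^4·0.19^1 = 0.40894
C(5,5)·0.81^5·0.19^0 = 0.34868
Sum = 0.949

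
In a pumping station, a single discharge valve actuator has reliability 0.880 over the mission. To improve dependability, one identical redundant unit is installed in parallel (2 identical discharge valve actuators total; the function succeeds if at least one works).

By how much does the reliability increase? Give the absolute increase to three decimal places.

R_before = 0.880
R_after = 1 − (1 − 0.880)^2 = 0.986
ΔR = 0.986 − 0.880 = 0.106

0.106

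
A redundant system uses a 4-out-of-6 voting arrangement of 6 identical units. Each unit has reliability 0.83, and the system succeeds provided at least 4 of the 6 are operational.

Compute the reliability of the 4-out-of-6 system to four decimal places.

0.9345

R = Σ_{i=4}^{6} C(6,i) p^i (1−p)^{6−i} with p = 0.83
C(6,4)·0.83^4·0.17^2 = 0.205732
C(6,5)·0.83^5·0.17^1 = 0.401782
C(6,6)·0.83^6·0.17^0 = 0.326940
Sum = 0.9345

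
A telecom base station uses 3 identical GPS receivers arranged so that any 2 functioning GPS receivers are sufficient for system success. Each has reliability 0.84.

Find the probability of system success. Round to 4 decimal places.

0.9314

R = Σ_{i=2}^{3} C(3,i) p^i (1−p)^{3−i} with p = 0.84
C(3,2)·0.84^2·0.16^1 = 0.338688
C(3,3)·0.84^3·0.16^0 = 0.592704
Sum = 0.9314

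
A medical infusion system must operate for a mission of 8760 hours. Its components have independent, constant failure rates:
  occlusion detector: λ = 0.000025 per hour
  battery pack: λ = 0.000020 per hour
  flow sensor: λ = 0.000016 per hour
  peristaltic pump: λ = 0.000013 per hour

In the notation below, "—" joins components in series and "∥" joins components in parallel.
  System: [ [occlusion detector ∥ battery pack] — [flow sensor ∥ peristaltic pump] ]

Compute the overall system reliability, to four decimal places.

R(occlusion detector) = exp(−0.000025 × 8760) = 0.803322
R(battery pack) = exp(−0.000020 × 8760) = 0.839289
R(flow sensor) = exp(−0.000016 × 8760) = 0.869219
R(peristaltic pump) = exp(−0.000013 × 8760) = 0.892365
Parallel (occlusion detector and battery pack): 1 − (1 − 0.803322)(1 − 0.839289) = 0.968392
Parallel (flow sensor and peristaltic pump): 1 − (1 − 0.869219)(1 − 0.892365) = 0.985923
Series ([0.968392] and [0.985923]): 0.968392 × 0.985923 = 0.9548

0.9548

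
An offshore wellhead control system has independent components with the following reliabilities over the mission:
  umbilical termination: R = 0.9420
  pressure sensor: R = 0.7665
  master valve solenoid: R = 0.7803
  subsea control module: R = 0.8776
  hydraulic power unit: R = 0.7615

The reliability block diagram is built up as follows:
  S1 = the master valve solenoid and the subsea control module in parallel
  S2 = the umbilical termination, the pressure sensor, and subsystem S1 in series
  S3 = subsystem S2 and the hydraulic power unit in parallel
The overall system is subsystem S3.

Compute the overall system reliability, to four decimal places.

0.9291

Parallel (master valve solenoid and subsea control module): 1 − (1 − 0.780300)(1 − 0.877600) = 0.973109
Series (umbilical termination, pressure sensor, and [0.973109]): 0.942000 × 0.766500 × 0.973109 = 0.702627
Parallel ([0.702627] and hydraulic power unit): 1 − (1 − 0.702627)(1 − 0.761500) = 0.9291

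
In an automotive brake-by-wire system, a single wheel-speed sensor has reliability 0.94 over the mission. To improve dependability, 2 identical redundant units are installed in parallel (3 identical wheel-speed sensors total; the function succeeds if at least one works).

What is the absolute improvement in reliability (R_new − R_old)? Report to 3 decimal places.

R_before = 0.94
R_after = 1 − (1 − 0.94)^3 = 1.000
ΔR = 1.000 − 0.94 = 0.060

0.060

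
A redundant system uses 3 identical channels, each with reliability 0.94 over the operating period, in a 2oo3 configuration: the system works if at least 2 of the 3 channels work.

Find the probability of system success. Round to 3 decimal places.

R = Σ_{i=2}^{3} C(3,i) p^i (1−p)^{3−i} with p = 0.94
C(3,2)·0.94^2·0.06^1 = 0.15905
C(3,3)·0.94^3·0.06^0 = 0.83058
Sum = 0.990

0.990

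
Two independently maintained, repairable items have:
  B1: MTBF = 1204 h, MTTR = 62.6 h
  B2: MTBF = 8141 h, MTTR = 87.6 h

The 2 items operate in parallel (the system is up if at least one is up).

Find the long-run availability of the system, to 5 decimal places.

A(B1) = MTBF/(MTBF+MTTR) = 1204/(1204+62.6) = 0.950576
A(B2) = MTBF/(MTBF+MTTR) = 8141/(8141+87.6) = 0.989354
Parallel availability: 1 − (1 − 0.950576)(1 − 0.989354) = 0.99947

0.99947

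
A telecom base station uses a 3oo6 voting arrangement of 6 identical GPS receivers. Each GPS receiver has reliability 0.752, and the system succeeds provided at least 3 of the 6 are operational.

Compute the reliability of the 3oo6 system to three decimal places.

R = Σ_{i=3}^{6} C(6,i) p^i (1−p)^{6−i} with p = 0.752
C(6,3)·0.752^3·0.248^3 = 0.12973
C(6,4)·0.752^4·0.248^2 = 0.29503
C(6,5)·0.752^5·0.248^1 = 0.35784
C(6,6)·0.752^6·0.248^0 = 0.18085
Sum = 0.963

0.963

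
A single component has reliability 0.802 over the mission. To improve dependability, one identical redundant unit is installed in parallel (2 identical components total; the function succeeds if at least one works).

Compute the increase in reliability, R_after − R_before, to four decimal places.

0.1588

R_before = 0.802
R_after = 1 − (1 − 0.802)^2 = 0.9608
ΔR = 0.9608 − 0.802 = 0.1588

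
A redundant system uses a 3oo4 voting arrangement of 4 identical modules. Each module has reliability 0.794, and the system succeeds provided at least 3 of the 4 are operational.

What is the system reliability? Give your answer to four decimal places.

0.8099

R = Σ_{i=3}^{4} C(4,i) p^i (1−p)^{4−i} with p = 0.794
C(4,3)·0.794^3·0.206^1 = 0.412467
C(4,4)·0.794^4·0.206^0 = 0.397450
Sum = 0.8099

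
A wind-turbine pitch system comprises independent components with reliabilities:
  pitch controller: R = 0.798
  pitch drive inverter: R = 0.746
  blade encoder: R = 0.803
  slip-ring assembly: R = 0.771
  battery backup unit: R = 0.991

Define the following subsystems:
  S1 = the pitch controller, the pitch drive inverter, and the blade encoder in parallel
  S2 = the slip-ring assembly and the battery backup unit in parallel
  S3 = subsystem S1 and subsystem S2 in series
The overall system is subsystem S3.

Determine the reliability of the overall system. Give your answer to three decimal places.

Parallel (pitch controller, pitch drive inverter, and blade encoder): 1 − (1 − 0.79800)(1 − 0.74600)(1 − 0.80300) = 0.98989
Parallel (slip-ring assembly and battery backup unit): 1 − (1 − 0.77100)(1 − 0.99100) = 0.99794
Series ([0.98989] and [0.99794]): 0.98989 × 0.99794 = 0.988

0.988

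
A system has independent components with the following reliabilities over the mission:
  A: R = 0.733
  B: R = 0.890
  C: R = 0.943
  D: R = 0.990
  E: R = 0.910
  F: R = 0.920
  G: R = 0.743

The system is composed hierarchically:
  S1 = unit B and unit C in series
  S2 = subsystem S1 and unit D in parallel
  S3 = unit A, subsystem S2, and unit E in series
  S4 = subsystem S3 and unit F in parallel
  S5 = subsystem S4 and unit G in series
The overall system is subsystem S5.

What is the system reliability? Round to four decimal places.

Series (B and C): 0.890000 × 0.943000 = 0.839270
Parallel ([0.839270] and D): 1 − (1 − 0.839270)(1 − 0.990000) = 0.998393
Series (A, [0.998393], and E): 0.733000 × 0.998393 × 0.910000 = 0.665958
Parallel ([0.665958] and F): 1 − (1 − 0.665958)(1 − 0.920000) = 0.973277
Series ([0.973277] and G): 0.973277 × 0.743000 = 0.7231

0.7231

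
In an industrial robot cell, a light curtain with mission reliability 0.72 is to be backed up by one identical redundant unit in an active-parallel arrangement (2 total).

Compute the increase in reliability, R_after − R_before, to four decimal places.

R_before = 0.72
R_after = 1 − (1 − 0.72)^2 = 0.9216
ΔR = 0.9216 − 0.72 = 0.2016

0.2016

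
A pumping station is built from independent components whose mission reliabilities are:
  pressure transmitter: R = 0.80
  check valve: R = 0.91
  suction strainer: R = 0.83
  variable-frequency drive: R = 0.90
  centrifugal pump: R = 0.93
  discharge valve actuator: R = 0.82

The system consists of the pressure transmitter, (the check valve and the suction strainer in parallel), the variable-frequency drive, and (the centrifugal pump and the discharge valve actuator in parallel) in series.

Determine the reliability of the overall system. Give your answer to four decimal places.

Parallel (check valve and suction strainer): 1 − (1 − 0.910000)(1 − 0.830000) = 0.984700
Parallel (centrifugal pump and discharge valve actuator): 1 − (1 − 0.930000)(1 − 0.820000) = 0.987400
Series (pressure transmitter, [0.984700], variable-frequency drive, and [0.987400]): 0.800000 × 0.984700 × 0.900000 × 0.987400 = 0.7001

0.7001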